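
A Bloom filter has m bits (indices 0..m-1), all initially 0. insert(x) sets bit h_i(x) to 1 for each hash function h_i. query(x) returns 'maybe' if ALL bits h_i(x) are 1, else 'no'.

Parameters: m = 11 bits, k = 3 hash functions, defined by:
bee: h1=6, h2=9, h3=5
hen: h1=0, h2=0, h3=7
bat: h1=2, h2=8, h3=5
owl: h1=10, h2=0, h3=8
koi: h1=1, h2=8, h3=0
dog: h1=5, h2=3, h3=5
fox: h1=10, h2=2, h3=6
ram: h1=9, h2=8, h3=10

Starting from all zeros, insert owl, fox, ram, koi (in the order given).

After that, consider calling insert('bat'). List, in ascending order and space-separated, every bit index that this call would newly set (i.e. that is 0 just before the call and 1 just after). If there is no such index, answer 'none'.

Start: bits=00000000000
After insert 'owl': sets bits 0 8 10 -> bits=10000000101
After insert 'fox': sets bits 2 6 10 -> bits=10100010101
After insert 'ram': sets bits 8 9 10 -> bits=10100010111
After insert 'koi': sets bits 0 1 8 -> bits=11100010111
insert 'bat' would touch bits 2 5 8; currently bit2=1, bit5=0, bit8=1
Bits that are 0 among those (would change 0->1): 5

Answer: 5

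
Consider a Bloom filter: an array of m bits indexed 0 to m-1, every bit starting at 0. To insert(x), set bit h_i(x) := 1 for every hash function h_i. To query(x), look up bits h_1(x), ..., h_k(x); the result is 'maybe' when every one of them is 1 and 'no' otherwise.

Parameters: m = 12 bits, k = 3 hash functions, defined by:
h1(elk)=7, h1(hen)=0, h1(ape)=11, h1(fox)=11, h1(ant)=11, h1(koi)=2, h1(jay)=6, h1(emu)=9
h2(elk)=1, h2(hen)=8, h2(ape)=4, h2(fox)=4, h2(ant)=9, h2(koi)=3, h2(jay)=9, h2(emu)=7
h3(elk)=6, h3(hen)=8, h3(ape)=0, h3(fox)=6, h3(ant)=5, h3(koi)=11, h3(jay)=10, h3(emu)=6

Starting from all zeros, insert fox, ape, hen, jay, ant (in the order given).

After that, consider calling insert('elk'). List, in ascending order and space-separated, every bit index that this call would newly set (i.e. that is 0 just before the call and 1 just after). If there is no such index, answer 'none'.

Answer: 1 7

Derivation:
Start: bits=000000000000
After insert 'fox': sets bits 4 6 11 -> bits=000010100001
After insert 'ape': sets bits 0 4 11 -> bits=100010100001
After insert 'hen': sets bits 0 8 -> bits=100010101001
After insert 'jay': sets bits 6 9 10 -> bits=100010101111
After insert 'ant': sets bits 5 9 11 -> bits=100011101111
insert 'elk' would touch bits 1 6 7; currently bit1=0, bit6=1, bit7=0
Bits that are 0 among those (would change 0->1): 1 7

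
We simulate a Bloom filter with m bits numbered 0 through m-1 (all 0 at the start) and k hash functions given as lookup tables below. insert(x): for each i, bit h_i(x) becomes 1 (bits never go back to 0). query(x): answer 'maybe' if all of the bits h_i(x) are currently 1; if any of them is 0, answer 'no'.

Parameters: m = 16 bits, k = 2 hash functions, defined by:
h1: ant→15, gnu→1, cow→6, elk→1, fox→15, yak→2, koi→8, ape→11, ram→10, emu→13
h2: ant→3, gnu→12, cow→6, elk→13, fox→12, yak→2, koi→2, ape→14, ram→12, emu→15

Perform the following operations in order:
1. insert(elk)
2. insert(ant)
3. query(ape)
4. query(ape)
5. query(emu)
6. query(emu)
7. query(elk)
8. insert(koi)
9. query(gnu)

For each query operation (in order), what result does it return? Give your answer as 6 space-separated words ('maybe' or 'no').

Start: bits=0000000000000000
Op 1: insert elk -> sets bits 1 13 -> bits=0100000000000100
Op 2: insert ant -> sets bits 3 15 -> bits=0101000000000101
Op 3: query ape -> checks bit11=0, bit14=0 (has a 0) -> no
Op 4: query ape -> checks bit11=0, bit14=0 (has a 0) -> no
Op 5: query emu -> checks bit13=1, bit15=1 (all 1) -> maybe
Op 6: query emu -> checks bit13=1, bit15=1 (all 1) -> maybe
Op 7: query elk -> checks bit1=1, bit13=1 (all 1) -> maybe
Op 8: insert koi -> sets bits 2 8 -> bits=0111000010000101
Op 9: query gnu -> checks bit1=1, bit12=0 (has a 0) -> no
Query results in order: no no maybe maybe maybe no

Answer: no no maybe maybe maybe no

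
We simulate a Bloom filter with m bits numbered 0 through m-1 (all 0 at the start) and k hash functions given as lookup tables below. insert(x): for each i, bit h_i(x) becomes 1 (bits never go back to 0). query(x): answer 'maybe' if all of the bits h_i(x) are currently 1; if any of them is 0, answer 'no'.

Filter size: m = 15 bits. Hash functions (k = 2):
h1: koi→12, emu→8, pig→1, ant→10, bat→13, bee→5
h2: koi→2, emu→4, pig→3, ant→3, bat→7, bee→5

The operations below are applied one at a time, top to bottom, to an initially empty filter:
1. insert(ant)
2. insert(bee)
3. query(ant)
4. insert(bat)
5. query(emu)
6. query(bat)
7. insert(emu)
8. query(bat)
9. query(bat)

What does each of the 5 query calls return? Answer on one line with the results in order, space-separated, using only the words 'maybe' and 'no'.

Answer: maybe no maybe maybe maybe

Derivation:
Start: bits=000000000000000
Op 1: insert ant -> sets bits 3 10 -> bits=000100000010000
Op 2: insert bee -> sets bits 5 -> bits=000101000010000
Op 3: query ant -> checks bit3=1, bit10=1 (all 1) -> maybe
Op 4: insert bat -> sets bits 7 13 -> bits=000101010010010
Op 5: query emu -> checks bit4=0, bit8=0 (has a 0) -> no
Op 6: query bat -> checks bit7=1, bit13=1 (all 1) -> maybe
Op 7: insert emu -> sets bits 4 8 -> bits=000111011010010
Op 8: query bat -> checks bit7=1, bit13=1 (all 1) -> maybe
Op 9: query bat -> checks bit7=1, bit13=1 (all 1) -> maybe
Query results in order: maybe no maybe maybe maybe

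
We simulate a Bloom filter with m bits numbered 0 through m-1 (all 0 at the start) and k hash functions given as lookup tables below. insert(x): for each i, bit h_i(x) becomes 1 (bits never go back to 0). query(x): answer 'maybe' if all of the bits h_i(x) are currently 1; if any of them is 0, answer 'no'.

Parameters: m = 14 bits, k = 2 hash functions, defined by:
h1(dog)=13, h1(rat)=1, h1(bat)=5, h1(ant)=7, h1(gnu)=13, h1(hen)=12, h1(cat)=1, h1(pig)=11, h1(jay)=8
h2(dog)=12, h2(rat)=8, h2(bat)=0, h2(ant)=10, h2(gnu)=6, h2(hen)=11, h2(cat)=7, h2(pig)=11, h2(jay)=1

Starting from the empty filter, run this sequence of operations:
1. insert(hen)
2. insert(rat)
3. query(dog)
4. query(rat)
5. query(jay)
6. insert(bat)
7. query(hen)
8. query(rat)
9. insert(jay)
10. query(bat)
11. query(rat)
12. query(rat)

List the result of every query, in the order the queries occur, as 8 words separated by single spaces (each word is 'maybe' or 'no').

Answer: no maybe maybe maybe maybe maybe maybe maybe

Derivation:
Start: bits=00000000000000
Op 1: insert hen -> sets bits 11 12 -> bits=00000000000110
Op 2: insert rat -> sets bits 1 8 -> bits=01000000100110
Op 3: query dog -> checks bit12=1, bit13=0 (has a 0) -> no
Op 4: query rat -> checks bit1=1, bit8=1 (all 1) -> maybe
Op 5: query jay -> checks bit1=1, bit8=1 (all 1) -> maybe
Op 6: insert bat -> sets bits 0 5 -> bits=11000100100110
Op 7: query hen -> checks bit11=1, bit12=1 (all 1) -> maybe
Op 8: query rat -> checks bit1=1, bit8=1 (all 1) -> maybe
Op 9: insert jay -> sets bits 1 8 -> bits=11000100100110
Op 10: query bat -> checks bit0=1, bit5=1 (all 1) -> maybe
Op 11: query rat -> checks bit1=1, bit8=1 (all 1) -> maybe
Op 12: query rat -> checks bit1=1, bit8=1 (all 1) -> maybe
Query results in order: no maybe maybe maybe maybe maybe maybe maybe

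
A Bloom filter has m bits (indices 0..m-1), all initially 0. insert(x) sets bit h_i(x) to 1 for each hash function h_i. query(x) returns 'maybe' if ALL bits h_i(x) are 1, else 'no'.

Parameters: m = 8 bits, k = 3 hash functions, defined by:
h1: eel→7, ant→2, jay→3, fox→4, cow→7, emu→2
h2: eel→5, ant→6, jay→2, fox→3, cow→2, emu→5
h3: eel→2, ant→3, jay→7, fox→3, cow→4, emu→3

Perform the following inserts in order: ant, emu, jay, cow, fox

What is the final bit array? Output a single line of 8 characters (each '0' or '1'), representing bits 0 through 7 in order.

Answer: 00111111

Derivation:
Start: bits=00000000
After insert 'ant': sets bits 2 3 6 -> bits=00110010
After insert 'emu': sets bits 2 3 5 -> bits=00110110
After insert 'jay': sets bits 2 3 7 -> bits=00110111
After insert 'cow': sets bits 2 4 7 -> bits=00111111
After insert 'fox': sets bits 3 4 -> bits=00111111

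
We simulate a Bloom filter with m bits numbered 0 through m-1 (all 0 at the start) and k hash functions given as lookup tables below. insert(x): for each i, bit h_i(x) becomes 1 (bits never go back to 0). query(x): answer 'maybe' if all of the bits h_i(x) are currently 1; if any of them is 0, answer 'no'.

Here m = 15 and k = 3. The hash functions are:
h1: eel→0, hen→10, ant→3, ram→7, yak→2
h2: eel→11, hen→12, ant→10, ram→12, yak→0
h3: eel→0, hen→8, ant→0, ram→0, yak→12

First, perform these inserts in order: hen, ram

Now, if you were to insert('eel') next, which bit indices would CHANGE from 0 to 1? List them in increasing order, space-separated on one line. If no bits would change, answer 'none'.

Start: bits=000000000000000
After insert 'hen': sets bits 8 10 12 -> bits=000000001010100
After insert 'ram': sets bits 0 7 12 -> bits=100000011010100
insert 'eel' would touch bits 0 11; currently bit0=1, bit11=0
Bits that are 0 among those (would change 0->1): 11

Answer: 11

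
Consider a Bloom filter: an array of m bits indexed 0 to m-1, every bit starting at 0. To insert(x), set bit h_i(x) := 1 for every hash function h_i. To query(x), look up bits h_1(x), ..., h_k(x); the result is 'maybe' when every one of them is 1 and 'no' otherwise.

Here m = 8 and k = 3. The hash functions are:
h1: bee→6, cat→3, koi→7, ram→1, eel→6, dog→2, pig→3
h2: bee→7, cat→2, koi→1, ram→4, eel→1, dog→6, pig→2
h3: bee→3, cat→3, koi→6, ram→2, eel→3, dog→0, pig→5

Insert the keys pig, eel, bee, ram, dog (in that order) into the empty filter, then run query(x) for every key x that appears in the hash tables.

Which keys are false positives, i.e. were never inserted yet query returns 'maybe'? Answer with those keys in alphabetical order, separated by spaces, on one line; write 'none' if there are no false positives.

Answer: cat koi

Derivation:
Start: bits=00000000
After insert 'pig': sets bits 2 3 5 -> bits=00110100
After insert 'eel': sets bits 1 3 6 -> bits=01110110
After insert 'bee': sets bits 3 6 7 -> bits=01110111
After insert 'ram': sets bits 1 2 4 -> bits=01111111
After insert 'dog': sets bits 0 2 6 -> bits=11111111
Not inserted: cat koi — query each against bits=11111111:
query cat: checks bit2=1, bit3=1 (all 1) -> maybe => FALSE POSITIVE
query koi: checks bit1=1, bit6=1, bit7=1 (all 1) -> maybe => FALSE POSITIVE
False positives (alphabetical): cat koi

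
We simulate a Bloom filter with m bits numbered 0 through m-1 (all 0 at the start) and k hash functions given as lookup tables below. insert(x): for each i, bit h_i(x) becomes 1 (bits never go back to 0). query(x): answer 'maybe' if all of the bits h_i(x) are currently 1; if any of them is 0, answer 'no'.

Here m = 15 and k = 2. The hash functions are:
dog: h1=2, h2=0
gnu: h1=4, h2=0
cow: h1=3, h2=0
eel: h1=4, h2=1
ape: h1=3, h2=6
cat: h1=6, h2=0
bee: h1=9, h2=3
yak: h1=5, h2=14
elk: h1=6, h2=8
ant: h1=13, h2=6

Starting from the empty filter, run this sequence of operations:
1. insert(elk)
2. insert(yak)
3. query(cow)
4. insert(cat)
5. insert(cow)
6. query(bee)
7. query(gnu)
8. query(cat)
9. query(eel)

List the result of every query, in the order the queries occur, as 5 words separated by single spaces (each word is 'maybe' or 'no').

Start: bits=000000000000000
Op 1: insert elk -> sets bits 6 8 -> bits=000000101000000
Op 2: insert yak -> sets bits 5 14 -> bits=000001101000001
Op 3: query cow -> checks bit0=0, bit3=0 (has a 0) -> no
Op 4: insert cat -> sets bits 0 6 -> bits=100001101000001
Op 5: insert cow -> sets bits 0 3 -> bits=100101101000001
Op 6: query bee -> checks bit3=1, bit9=0 (has a 0) -> no
Op 7: query gnu -> checks bit0=1, bit4=0 (has a 0) -> no
Op 8: query cat -> checks bit0=1, bit6=1 (all 1) -> maybe
Op 9: query eel -> checks bit1=0, bit4=0 (has a 0) -> no
Query results in order: no no no maybe no

Answer: no no no maybe no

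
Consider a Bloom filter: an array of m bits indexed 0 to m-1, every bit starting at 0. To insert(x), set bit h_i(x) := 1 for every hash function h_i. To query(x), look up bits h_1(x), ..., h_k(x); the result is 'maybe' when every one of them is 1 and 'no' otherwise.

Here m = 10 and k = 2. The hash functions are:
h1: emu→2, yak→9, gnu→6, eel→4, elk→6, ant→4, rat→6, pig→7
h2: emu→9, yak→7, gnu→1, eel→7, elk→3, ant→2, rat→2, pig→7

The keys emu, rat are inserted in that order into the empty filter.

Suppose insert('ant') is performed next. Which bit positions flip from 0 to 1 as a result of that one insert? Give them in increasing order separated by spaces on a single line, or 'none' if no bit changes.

Start: bits=0000000000
After insert 'emu': sets bits 2 9 -> bits=0010000001
After insert 'rat': sets bits 2 6 -> bits=0010001001
insert 'ant' would touch bits 2 4; currently bit2=1, bit4=0
Bits that are 0 among those (would change 0->1): 4

Answer: 4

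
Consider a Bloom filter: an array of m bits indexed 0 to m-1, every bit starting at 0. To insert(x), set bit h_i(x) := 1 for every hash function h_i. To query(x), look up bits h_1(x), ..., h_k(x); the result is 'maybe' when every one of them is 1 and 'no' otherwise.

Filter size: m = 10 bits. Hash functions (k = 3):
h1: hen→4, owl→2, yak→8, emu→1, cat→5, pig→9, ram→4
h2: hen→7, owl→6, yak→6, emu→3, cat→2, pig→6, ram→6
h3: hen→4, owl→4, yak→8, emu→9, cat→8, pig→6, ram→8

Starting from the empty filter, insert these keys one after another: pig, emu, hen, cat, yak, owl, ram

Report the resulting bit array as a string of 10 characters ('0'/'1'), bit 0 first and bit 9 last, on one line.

Answer: 0111111111

Derivation:
Start: bits=0000000000
After insert 'pig': sets bits 6 9 -> bits=0000001001
After insert 'emu': sets bits 1 3 9 -> bits=0101001001
After insert 'hen': sets bits 4 7 -> bits=0101101101
After insert 'cat': sets bits 2 5 8 -> bits=0111111111
After insert 'yak': sets bits 6 8 -> bits=0111111111
After insert 'owl': sets bits 2 4 6 -> bits=0111111111
After insert 'ram': sets bits 4 6 8 -> bits=0111111111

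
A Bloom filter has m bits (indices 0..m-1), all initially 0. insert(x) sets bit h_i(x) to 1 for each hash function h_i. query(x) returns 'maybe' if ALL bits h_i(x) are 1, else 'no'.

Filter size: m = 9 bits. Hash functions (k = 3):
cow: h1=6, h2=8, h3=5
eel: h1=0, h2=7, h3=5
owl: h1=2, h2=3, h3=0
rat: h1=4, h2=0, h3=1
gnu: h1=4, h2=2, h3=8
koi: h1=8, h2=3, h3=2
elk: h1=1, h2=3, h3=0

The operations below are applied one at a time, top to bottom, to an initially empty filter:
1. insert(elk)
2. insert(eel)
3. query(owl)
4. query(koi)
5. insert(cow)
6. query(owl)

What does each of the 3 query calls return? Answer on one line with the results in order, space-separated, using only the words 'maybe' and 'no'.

Answer: no no no

Derivation:
Start: bits=000000000
Op 1: insert elk -> sets bits 0 1 3 -> bits=110100000
Op 2: insert eel -> sets bits 0 5 7 -> bits=110101010
Op 3: query owl -> checks bit0=1, bit2=0, bit3=1 (has a 0) -> no
Op 4: query koi -> checks bit2=0, bit3=1, bit8=0 (has a 0) -> no
Op 5: insert cow -> sets bits 5 6 8 -> bits=110101111
Op 6: query owl -> checks bit0=1, bit2=0, bit3=1 (has a 0) -> no
Query results in order: no no no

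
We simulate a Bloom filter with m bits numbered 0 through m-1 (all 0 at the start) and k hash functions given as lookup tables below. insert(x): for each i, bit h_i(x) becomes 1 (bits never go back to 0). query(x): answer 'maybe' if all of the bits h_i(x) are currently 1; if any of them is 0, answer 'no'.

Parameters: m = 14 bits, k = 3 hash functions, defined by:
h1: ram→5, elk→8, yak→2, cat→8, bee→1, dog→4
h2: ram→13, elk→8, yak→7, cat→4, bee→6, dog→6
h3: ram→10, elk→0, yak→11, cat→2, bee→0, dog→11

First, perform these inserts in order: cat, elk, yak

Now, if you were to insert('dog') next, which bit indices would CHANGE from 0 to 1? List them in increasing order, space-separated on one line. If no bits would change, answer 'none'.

Answer: 6

Derivation:
Start: bits=00000000000000
After insert 'cat': sets bits 2 4 8 -> bits=00101000100000
After insert 'elk': sets bits 0 8 -> bits=10101000100000
After insert 'yak': sets bits 2 7 11 -> bits=10101001100100
insert 'dog' would touch bits 4 6 11; currently bit4=1, bit6=0, bit11=1
Bits that are 0 among those (would change 0->1): 6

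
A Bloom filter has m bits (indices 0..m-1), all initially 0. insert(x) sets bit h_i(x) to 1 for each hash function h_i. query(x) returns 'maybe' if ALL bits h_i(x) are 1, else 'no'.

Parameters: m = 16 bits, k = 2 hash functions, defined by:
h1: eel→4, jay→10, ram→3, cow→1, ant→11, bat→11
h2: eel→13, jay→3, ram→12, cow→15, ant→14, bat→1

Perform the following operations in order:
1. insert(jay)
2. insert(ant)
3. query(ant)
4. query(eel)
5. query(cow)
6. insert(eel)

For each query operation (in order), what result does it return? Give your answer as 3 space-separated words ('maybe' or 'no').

Answer: maybe no no

Derivation:
Start: bits=0000000000000000
Op 1: insert jay -> sets bits 3 10 -> bits=0001000000100000
Op 2: insert ant -> sets bits 11 14 -> bits=0001000000110010
Op 3: query ant -> checks bit11=1, bit14=1 (all 1) -> maybe
Op 4: query eel -> checks bit4=0, bit13=0 (has a 0) -> no
Op 5: query cow -> checks bit1=0, bit15=0 (has a 0) -> no
Op 6: insert eel -> sets bits 4 13 -> bits=0001100000110110
Query results in order: maybe no no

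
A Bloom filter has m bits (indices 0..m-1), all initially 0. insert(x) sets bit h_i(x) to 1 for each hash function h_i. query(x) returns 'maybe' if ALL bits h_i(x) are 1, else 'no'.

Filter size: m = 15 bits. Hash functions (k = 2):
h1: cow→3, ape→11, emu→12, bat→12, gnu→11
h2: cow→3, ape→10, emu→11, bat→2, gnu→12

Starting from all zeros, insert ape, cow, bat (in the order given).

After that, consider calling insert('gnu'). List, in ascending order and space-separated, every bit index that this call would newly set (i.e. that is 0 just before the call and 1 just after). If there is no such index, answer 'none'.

Start: bits=000000000000000
After insert 'ape': sets bits 10 11 -> bits=000000000011000
After insert 'cow': sets bits 3 -> bits=000100000011000
After insert 'bat': sets bits 2 12 -> bits=001100000011100
insert 'gnu' would touch bits 11 12; currently bit11=1, bit12=1
Bits that are 0 among those (would change 0->1): none

Answer: none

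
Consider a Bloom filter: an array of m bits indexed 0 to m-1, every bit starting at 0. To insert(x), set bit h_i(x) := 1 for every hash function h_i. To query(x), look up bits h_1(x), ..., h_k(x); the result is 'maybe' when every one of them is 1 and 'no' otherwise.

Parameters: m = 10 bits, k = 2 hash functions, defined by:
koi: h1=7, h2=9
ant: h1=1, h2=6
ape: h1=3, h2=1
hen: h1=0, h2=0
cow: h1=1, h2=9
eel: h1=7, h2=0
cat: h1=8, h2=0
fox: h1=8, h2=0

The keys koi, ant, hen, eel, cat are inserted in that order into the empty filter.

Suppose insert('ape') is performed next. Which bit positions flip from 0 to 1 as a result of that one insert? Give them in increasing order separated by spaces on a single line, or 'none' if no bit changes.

Answer: 3

Derivation:
Start: bits=0000000000
After insert 'koi': sets bits 7 9 -> bits=0000000101
After insert 'ant': sets bits 1 6 -> bits=0100001101
After insert 'hen': sets bits 0 -> bits=1100001101
After insert 'eel': sets bits 0 7 -> bits=1100001101
After insert 'cat': sets bits 0 8 -> bits=1100001111
insert 'ape' would touch bits 1 3; currently bit1=1, bit3=0
Bits that are 0 among those (would change 0->1): 3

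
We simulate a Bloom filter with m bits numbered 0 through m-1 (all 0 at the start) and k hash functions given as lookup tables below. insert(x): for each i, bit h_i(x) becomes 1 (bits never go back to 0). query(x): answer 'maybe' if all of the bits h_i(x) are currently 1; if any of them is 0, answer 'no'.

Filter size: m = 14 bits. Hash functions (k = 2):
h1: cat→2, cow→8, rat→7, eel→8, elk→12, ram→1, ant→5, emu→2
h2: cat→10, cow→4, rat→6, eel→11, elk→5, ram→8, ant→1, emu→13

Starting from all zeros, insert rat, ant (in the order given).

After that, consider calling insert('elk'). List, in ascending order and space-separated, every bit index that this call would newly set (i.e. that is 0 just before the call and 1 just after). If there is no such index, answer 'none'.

Start: bits=00000000000000
After insert 'rat': sets bits 6 7 -> bits=00000011000000
After insert 'ant': sets bits 1 5 -> bits=01000111000000
insert 'elk' would touch bits 5 12; currently bit5=1, bit12=0
Bits that are 0 among those (would change 0->1): 12

Answer: 12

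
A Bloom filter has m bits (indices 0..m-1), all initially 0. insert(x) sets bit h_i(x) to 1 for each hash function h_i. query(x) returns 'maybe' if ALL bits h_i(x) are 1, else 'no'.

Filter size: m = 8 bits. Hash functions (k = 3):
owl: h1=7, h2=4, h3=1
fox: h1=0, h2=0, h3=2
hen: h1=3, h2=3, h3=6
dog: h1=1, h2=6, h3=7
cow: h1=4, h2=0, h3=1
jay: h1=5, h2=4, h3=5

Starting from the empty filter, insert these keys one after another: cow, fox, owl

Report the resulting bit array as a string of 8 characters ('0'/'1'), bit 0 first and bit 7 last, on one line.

Answer: 11101001

Derivation:
Start: bits=00000000
After insert 'cow': sets bits 0 1 4 -> bits=11001000
After insert 'fox': sets bits 0 2 -> bits=11101000
After insert 'owl': sets bits 1 4 7 -> bits=11101001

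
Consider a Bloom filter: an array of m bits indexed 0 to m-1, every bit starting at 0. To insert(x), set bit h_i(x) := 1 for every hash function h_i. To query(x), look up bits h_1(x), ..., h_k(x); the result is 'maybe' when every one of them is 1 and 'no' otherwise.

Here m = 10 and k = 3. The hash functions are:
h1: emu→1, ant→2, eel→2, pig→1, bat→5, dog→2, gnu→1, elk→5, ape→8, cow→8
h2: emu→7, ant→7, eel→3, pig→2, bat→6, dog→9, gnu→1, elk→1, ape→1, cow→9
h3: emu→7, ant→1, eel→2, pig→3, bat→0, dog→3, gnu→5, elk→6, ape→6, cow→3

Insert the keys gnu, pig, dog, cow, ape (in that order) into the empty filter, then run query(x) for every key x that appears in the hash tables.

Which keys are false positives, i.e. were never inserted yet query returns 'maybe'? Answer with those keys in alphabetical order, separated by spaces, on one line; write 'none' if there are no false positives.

Answer: eel elk

Derivation:
Start: bits=0000000000
After insert 'gnu': sets bits 1 5 -> bits=0100010000
After insert 'pig': sets bits 1 2 3 -> bits=0111010000
After insert 'dog': sets bits 2 3 9 -> bits=0111010001
After insert 'cow': sets bits 3 8 9 -> bits=0111010011
After insert 'ape': sets bits 1 6 8 -> bits=0111011011
Not inserted: ant bat eel elk emu — query each against bits=0111011011:
query ant: checks bit1=1, bit2=1, bit7=0 (has a 0) -> no => not a false positive
query bat: checks bit0=0, bit5=1, bit6=1 (has a 0) -> no => not a false positive
query eel: checks bit2=1, bit3=1 (all 1) -> maybe => FALSE POSITIVE
query elk: checks bit1=1, bit5=1, bit6=1 (all 1) -> maybe => FALSE POSITIVE
query emu: checks bit1=1, bit7=0 (has a 0) -> no => not a false positive
False positives (alphabetical): eel elk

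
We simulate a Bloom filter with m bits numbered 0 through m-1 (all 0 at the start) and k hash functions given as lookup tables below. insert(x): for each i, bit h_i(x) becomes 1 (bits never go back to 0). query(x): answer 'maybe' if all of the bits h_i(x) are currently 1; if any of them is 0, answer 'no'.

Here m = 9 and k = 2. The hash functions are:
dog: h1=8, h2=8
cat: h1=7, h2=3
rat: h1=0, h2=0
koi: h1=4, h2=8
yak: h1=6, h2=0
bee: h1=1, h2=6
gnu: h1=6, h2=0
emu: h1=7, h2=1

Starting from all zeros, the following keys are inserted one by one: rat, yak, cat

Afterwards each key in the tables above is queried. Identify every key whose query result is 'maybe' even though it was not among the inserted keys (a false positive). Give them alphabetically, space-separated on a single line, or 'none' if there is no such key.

Answer: gnu

Derivation:
Start: bits=000000000
After insert 'rat': sets bits 0 -> bits=100000000
After insert 'yak': sets bits 0 6 -> bits=100000100
After insert 'cat': sets bits 3 7 -> bits=100100110
Not inserted: bee dog emu gnu koi — query each against bits=100100110:
query bee: checks bit1=0, bit6=1 (has a 0) -> no => not a false positive
query dog: checks bit8=0 (has a 0) -> no => not a false positive
query emu: checks bit1=0, bit7=1 (has a 0) -> no => not a false positive
query gnu: checks bit0=1, bit6=1 (all 1) -> maybe => FALSE POSITIVE
query koi: checks bit4=0, bit8=0 (has a 0) -> no => not a false positive
False positives (alphabetical): gnu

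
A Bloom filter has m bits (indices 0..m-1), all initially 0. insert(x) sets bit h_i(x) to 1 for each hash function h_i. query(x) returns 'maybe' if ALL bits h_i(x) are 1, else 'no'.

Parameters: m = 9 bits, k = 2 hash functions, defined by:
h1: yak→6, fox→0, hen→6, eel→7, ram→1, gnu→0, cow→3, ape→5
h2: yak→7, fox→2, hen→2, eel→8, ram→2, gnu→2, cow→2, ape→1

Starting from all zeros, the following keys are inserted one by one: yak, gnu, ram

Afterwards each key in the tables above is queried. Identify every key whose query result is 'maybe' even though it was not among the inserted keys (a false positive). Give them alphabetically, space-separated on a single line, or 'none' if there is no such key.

Start: bits=000000000
After insert 'yak': sets bits 6 7 -> bits=000000110
After insert 'gnu': sets bits 0 2 -> bits=101000110
After insert 'ram': sets bits 1 2 -> bits=111000110
Not inserted: ape cow eel fox hen — query each against bits=111000110:
query ape: checks bit1=1, bit5=0 (has a 0) -> no => not a false positive
query cow: checks bit2=1, bit3=0 (has a 0) -> no => not a false positive
query eel: checks bit7=1, bit8=0 (has a 0) -> no => not a false positive
query fox: checks bit0=1, bit2=1 (all 1) -> maybe => FALSE POSITIVE
query hen: checks bit2=1, bit6=1 (all 1) -> maybe => FALSE POSITIVE
False positives (alphabetical): fox hen

Answer: fox hen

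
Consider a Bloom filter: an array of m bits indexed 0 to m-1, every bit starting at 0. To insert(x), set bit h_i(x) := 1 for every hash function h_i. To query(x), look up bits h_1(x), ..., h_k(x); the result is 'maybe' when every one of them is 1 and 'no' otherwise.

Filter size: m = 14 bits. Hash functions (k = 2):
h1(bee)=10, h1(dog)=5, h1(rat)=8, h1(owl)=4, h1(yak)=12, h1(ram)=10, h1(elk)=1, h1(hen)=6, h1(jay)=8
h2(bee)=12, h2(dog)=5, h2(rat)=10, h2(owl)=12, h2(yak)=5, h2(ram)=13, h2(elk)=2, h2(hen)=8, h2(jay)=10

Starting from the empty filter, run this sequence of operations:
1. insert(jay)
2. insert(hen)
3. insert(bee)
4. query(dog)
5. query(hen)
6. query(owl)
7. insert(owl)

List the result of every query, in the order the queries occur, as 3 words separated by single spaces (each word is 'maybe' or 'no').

Start: bits=00000000000000
Op 1: insert jay -> sets bits 8 10 -> bits=00000000101000
Op 2: insert hen -> sets bits 6 8 -> bits=00000010101000
Op 3: insert bee -> sets bits 10 12 -> bits=00000010101010
Op 4: query dog -> checks bit5=0 (has a 0) -> no
Op 5: query hen -> checks bit6=1, bit8=1 (all 1) -> maybe
Op 6: query owl -> checks bit4=0, bit12=1 (has a 0) -> no
Op 7: insert owl -> sets bits 4 12 -> bits=00001010101010
Query results in order: no maybe no

Answer: no maybe no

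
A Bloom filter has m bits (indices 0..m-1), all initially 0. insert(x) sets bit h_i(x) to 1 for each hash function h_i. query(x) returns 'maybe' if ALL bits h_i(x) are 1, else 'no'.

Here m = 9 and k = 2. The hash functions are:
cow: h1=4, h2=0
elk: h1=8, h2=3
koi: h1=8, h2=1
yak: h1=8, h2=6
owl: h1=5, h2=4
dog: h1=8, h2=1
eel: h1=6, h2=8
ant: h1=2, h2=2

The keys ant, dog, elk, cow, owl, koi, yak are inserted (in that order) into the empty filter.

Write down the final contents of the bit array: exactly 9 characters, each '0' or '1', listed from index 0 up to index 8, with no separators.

Answer: 111111101

Derivation:
Start: bits=000000000
After insert 'ant': sets bits 2 -> bits=001000000
After insert 'dog': sets bits 1 8 -> bits=011000001
After insert 'elk': sets bits 3 8 -> bits=011100001
After insert 'cow': sets bits 0 4 -> bits=111110001
After insert 'owl': sets bits 4 5 -> bits=111111001
After insert 'koi': sets bits 1 8 -> bits=111111001
After insert 'yak': sets bits 6 8 -> bits=111111101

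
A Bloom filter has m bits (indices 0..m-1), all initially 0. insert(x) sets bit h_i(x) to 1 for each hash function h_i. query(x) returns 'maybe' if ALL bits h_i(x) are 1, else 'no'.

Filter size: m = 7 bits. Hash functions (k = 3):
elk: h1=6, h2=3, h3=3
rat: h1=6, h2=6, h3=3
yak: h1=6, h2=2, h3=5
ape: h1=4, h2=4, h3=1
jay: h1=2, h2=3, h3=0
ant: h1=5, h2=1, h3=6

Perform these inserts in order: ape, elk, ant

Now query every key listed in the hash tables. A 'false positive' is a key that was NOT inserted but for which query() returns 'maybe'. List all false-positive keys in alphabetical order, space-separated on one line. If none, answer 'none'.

Start: bits=0000000
After insert 'ape': sets bits 1 4 -> bits=0100100
After insert 'elk': sets bits 3 6 -> bits=0101101
After insert 'ant': sets bits 1 5 6 -> bits=0101111
Not inserted: jay rat yak — query each against bits=0101111:
query jay: checks bit0=0, bit2=0, bit3=1 (has a 0) -> no => not a false positive
query rat: checks bit3=1, bit6=1 (all 1) -> maybe => FALSE POSITIVE
query yak: checks bit2=0, bit5=1, bit6=1 (has a 0) -> no => not a false positive
False positives (alphabetical): rat

Answer: rat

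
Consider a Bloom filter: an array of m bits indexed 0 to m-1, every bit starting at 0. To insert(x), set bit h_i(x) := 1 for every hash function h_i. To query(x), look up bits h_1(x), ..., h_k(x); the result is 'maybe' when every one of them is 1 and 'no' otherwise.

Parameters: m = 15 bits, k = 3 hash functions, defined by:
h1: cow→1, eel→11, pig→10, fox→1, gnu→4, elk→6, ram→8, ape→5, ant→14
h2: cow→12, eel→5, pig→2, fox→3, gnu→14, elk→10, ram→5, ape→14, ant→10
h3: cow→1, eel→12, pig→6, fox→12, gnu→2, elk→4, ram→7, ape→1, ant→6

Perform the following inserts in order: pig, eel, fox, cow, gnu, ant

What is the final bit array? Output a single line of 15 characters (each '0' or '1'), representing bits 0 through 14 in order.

Answer: 011111100011101

Derivation:
Start: bits=000000000000000
After insert 'pig': sets bits 2 6 10 -> bits=001000100010000
After insert 'eel': sets bits 5 11 12 -> bits=001001100011100
After insert 'fox': sets bits 1 3 12 -> bits=011101100011100
After insert 'cow': sets bits 1 12 -> bits=011101100011100
After insert 'gnu': sets bits 2 4 14 -> bits=011111100011101
After insert 'ant': sets bits 6 10 14 -> bits=011111100011101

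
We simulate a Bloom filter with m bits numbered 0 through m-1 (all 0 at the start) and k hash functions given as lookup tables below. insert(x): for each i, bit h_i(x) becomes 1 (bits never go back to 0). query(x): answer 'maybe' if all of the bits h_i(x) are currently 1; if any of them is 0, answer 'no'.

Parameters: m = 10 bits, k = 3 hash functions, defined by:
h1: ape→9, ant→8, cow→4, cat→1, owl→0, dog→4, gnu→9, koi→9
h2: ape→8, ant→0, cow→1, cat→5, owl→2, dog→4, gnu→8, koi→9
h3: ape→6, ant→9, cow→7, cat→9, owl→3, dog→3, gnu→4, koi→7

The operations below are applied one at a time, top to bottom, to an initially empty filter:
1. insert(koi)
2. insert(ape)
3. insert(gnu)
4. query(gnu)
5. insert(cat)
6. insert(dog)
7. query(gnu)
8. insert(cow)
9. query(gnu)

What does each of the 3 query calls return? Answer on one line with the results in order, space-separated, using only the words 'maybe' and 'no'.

Answer: maybe maybe maybe

Derivation:
Start: bits=0000000000
Op 1: insert koi -> sets bits 7 9 -> bits=0000000101
Op 2: insert ape -> sets bits 6 8 9 -> bits=0000001111
Op 3: insert gnu -> sets bits 4 8 9 -> bits=0000101111
Op 4: query gnu -> checks bit4=1, bit8=1, bit9=1 (all 1) -> maybe
Op 5: insert cat -> sets bits 1 5 9 -> bits=0100111111
Op 6: insert dog -> sets bits 3 4 -> bits=0101111111
Op 7: query gnu -> checks bit4=1, bit8=1, bit9=1 (all 1) -> maybe
Op 8: insert cow -> sets bits 1 4 7 -> bits=0101111111
Op 9: query gnu -> checks bit4=1, bit8=1, bit9=1 (all 1) -> maybe
Query results in order: maybe maybe maybe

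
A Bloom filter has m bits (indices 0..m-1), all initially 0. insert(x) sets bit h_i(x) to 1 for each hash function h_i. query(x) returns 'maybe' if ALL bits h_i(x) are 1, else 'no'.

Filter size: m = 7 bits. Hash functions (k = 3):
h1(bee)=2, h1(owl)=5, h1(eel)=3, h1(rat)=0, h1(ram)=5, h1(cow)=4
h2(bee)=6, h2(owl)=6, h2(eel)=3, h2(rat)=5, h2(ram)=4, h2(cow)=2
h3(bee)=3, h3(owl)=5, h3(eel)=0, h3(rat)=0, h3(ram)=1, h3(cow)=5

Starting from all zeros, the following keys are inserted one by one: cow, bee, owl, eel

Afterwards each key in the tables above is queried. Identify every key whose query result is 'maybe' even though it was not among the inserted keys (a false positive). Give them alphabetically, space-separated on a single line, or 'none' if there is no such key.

Start: bits=0000000
After insert 'cow': sets bits 2 4 5 -> bits=0010110
After insert 'bee': sets bits 2 3 6 -> bits=0011111
After insert 'owl': sets bits 5 6 -> bits=0011111
After insert 'eel': sets bits 0 3 -> bits=1011111
Not inserted: ram rat — query each against bits=1011111:
query ram: checks bit1=0, bit4=1, bit5=1 (has a 0) -> no => not a false positive
query rat: checks bit0=1, bit5=1 (all 1) -> maybe => FALSE POSITIVE
False positives (alphabetical): rat

Answer: rat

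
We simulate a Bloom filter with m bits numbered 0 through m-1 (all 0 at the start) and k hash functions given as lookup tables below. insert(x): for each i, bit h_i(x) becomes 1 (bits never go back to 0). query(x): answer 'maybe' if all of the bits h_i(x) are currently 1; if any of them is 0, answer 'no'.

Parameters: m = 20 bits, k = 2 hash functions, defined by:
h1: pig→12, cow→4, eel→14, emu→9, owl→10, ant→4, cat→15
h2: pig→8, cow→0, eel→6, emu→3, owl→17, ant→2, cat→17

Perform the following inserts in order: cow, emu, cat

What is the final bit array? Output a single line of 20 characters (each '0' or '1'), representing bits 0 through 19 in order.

Start: bits=00000000000000000000
After insert 'cow': sets bits 0 4 -> bits=10001000000000000000
After insert 'emu': sets bits 3 9 -> bits=10011000010000000000
After insert 'cat': sets bits 15 17 -> bits=10011000010000010100

Answer: 10011000010000010100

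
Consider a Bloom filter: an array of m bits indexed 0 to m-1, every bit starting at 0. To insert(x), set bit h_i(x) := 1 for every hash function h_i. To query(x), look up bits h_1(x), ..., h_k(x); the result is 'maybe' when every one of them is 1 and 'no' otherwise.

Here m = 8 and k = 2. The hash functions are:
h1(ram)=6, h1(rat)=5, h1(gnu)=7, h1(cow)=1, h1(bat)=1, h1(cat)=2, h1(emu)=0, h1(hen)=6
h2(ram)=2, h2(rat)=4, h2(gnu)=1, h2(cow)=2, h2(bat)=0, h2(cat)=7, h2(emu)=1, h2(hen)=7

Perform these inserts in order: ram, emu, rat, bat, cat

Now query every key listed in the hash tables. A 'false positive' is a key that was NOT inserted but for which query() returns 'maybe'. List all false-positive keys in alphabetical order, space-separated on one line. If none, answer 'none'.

Answer: cow gnu hen

Derivation:
Start: bits=00000000
After insert 'ram': sets bits 2 6 -> bits=00100010
After insert 'emu': sets bits 0 1 -> bits=11100010
After insert 'rat': sets bits 4 5 -> bits=11101110
After insert 'bat': sets bits 0 1 -> bits=11101110
After insert 'cat': sets bits 2 7 -> bits=11101111
Not inserted: cow gnu hen — query each against bits=11101111:
query cow: checks bit1=1, bit2=1 (all 1) -> maybe => FALSE POSITIVE
query gnu: checks bit1=1, bit7=1 (all 1) -> maybe => FALSE POSITIVE
query hen: checks bit6=1, bit7=1 (all 1) -> maybe => FALSE POSITIVE
False positives (alphabetical): cow gnu hen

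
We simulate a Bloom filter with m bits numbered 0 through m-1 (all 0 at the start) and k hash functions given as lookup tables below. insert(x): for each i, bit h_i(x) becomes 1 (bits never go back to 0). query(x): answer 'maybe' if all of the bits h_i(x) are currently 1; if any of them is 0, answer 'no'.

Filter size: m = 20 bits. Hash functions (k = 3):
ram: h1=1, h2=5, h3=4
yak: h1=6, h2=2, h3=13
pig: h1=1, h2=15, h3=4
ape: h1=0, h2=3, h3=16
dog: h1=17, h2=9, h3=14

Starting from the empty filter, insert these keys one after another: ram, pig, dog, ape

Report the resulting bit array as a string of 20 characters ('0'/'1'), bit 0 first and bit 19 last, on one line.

Answer: 11011100010000111100

Derivation:
Start: bits=00000000000000000000
After insert 'ram': sets bits 1 4 5 -> bits=01001100000000000000
After insert 'pig': sets bits 1 4 15 -> bits=01001100000000010000
After insert 'dog': sets bits 9 14 17 -> bits=01001100010000110100
After insert 'ape': sets bits 0 3 16 -> bits=11011100010000111100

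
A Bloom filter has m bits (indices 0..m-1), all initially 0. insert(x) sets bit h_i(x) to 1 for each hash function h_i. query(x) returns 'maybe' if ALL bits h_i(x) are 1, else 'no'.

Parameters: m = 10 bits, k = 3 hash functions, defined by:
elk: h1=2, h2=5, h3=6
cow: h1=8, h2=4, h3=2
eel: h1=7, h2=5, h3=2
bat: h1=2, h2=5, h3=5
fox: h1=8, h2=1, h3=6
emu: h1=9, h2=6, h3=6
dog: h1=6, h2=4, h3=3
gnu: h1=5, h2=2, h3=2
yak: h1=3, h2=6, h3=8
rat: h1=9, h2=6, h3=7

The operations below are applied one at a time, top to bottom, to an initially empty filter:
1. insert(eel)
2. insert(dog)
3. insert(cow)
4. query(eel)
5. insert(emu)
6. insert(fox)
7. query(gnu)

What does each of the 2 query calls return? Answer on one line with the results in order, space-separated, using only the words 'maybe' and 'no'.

Answer: maybe maybe

Derivation:
Start: bits=0000000000
Op 1: insert eel -> sets bits 2 5 7 -> bits=0010010100
Op 2: insert dog -> sets bits 3 4 6 -> bits=0011111100
Op 3: insert cow -> sets bits 2 4 8 -> bits=0011111110
Op 4: query eel -> checks bit2=1, bit5=1, bit7=1 (all 1) -> maybe
Op 5: insert emu -> sets bits 6 9 -> bits=0011111111
Op 6: insert fox -> sets bits 1 6 8 -> bits=0111111111
Op 7: query gnu -> checks bit2=1, bit5=1 (all 1) -> maybe
Query results in order: maybe maybe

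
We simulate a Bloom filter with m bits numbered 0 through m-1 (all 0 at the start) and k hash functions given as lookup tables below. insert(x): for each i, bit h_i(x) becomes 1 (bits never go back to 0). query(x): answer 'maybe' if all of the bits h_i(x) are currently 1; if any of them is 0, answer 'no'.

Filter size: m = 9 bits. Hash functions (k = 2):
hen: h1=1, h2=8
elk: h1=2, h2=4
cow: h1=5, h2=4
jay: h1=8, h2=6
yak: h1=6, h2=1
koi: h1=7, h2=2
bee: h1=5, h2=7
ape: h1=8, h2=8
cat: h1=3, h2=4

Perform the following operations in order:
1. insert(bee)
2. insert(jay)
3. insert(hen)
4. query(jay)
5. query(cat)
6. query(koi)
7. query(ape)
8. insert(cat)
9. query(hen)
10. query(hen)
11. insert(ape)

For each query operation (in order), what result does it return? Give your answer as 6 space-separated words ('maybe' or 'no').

Answer: maybe no no maybe maybe maybe

Derivation:
Start: bits=000000000
Op 1: insert bee -> sets bits 5 7 -> bits=000001010
Op 2: insert jay -> sets bits 6 8 -> bits=000001111
Op 3: insert hen -> sets bits 1 8 -> bits=010001111
Op 4: query jay -> checks bit6=1, bit8=1 (all 1) -> maybe
Op 5: query cat -> checks bit3=0, bit4=0 (has a 0) -> no
Op 6: query koi -> checks bit2=0, bit7=1 (has a 0) -> no
Op 7: query ape -> checks bit8=1 (all 1) -> maybe
Op 8: insert cat -> sets bits 3 4 -> bits=010111111
Op 9: query hen -> checks bit1=1, bit8=1 (all 1) -> maybe
Op 10: query hen -> checks bit1=1, bit8=1 (all 1) -> maybe
Op 11: insert ape -> sets bits 8 -> bits=010111111
Query results in order: maybe no no maybe maybe maybe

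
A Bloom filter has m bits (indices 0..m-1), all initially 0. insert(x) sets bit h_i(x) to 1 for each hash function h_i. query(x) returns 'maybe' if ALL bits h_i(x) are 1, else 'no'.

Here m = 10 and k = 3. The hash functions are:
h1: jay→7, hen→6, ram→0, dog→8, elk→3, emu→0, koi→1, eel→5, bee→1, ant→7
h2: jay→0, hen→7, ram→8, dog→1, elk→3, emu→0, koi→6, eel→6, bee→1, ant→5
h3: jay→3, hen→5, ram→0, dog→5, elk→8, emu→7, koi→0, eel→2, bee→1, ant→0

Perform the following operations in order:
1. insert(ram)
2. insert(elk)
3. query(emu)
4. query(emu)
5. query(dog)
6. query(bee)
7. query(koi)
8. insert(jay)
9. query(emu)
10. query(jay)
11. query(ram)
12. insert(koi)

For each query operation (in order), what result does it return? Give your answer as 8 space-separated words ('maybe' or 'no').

Start: bits=0000000000
Op 1: insert ram -> sets bits 0 8 -> bits=1000000010
Op 2: insert elk -> sets bits 3 8 -> bits=1001000010
Op 3: query emu -> checks bit0=1, bit7=0 (has a 0) -> no
Op 4: query emu -> checks bit0=1, bit7=0 (has a 0) -> no
Op 5: query dog -> checks bit1=0, bit5=0, bit8=1 (has a 0) -> no
Op 6: query bee -> checks bit1=0 (has a 0) -> no
Op 7: query koi -> checks bit0=1, bit1=0, bit6=0 (has a 0) -> no
Op 8: insert jay -> sets bits 0 3 7 -> bits=1001000110
Op 9: query emu -> checks bit0=1, bit7=1 (all 1) -> maybe
Op 10: query jay -> checks bit0=1, bit3=1, bit7=1 (all 1) -> maybe
Op 11: query ram -> checks bit0=1, bit8=1 (all 1) -> maybe
Op 12: insert koi -> sets bits 0 1 6 -> bits=1101001110
Query results in order: no no no no no maybe maybe maybe

Answer: no no no no no maybe maybe maybe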